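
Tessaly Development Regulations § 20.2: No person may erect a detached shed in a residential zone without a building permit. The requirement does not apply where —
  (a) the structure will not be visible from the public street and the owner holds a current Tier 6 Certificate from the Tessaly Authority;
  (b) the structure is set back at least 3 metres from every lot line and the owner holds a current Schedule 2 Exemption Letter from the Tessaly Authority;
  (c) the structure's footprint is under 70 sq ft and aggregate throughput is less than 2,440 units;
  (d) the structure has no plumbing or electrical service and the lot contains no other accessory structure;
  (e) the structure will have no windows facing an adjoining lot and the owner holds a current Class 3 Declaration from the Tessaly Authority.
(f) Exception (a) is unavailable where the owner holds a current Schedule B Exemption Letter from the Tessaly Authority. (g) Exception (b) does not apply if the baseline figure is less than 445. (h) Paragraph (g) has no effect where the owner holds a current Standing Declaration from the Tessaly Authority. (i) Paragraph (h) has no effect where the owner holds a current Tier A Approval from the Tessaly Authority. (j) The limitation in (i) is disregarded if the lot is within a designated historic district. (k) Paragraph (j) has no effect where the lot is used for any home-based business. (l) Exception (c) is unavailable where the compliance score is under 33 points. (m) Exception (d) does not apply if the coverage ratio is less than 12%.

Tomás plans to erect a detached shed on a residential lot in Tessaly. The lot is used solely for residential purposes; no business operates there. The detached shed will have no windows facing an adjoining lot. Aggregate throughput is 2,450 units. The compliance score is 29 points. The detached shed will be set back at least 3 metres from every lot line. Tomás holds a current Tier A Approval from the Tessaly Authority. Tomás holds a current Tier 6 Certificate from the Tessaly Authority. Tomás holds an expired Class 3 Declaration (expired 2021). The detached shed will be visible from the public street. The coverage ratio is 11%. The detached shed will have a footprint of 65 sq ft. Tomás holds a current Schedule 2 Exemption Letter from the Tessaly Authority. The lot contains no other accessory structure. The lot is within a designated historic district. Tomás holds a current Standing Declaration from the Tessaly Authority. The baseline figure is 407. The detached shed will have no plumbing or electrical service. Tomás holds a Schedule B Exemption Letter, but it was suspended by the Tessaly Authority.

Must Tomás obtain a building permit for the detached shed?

No — exception (b) applies; Tomás does not need a building permit.

Exception (a) requires that the structure will not be visible from the public street; but the structure will be visible from the street, so (a) is unavailable.
Exception (b) is satisfied on its face — the setback is at least 3 m on every side; a current Schedule 2 Exemption Letter is held. Considering the limiting provisions: (g) would limit (b) — the baseline figure is 407, less than the 445 limit — but (h) sets (g) aside: (h) operates against (g): a current Standing Declaration is held. (i) would limit (h) — a current Tier A Approval is held — but (j) sets (i) aside: (j) operates against (i): the lot is in a historic district. (k) is not triggered (the lot is solely residential), so (j) stands. (b) remains available.
Exception (c) fails — aggregate throughput is 2,450 units, not less than 2,440 units.
Exception (d) is satisfied on its face — there is no plumbing or electrical service; the lot has no other accessory structure. But: (m) operates against (d): the coverage ratio is 11%, less than the 12% limit. So (d) is unavailable.
Exception (e) requires that the owner holds a current Class 3 Declaration from the Tessaly Authority; but there is no Class 3 Declaration in force, so (e) is unavailable.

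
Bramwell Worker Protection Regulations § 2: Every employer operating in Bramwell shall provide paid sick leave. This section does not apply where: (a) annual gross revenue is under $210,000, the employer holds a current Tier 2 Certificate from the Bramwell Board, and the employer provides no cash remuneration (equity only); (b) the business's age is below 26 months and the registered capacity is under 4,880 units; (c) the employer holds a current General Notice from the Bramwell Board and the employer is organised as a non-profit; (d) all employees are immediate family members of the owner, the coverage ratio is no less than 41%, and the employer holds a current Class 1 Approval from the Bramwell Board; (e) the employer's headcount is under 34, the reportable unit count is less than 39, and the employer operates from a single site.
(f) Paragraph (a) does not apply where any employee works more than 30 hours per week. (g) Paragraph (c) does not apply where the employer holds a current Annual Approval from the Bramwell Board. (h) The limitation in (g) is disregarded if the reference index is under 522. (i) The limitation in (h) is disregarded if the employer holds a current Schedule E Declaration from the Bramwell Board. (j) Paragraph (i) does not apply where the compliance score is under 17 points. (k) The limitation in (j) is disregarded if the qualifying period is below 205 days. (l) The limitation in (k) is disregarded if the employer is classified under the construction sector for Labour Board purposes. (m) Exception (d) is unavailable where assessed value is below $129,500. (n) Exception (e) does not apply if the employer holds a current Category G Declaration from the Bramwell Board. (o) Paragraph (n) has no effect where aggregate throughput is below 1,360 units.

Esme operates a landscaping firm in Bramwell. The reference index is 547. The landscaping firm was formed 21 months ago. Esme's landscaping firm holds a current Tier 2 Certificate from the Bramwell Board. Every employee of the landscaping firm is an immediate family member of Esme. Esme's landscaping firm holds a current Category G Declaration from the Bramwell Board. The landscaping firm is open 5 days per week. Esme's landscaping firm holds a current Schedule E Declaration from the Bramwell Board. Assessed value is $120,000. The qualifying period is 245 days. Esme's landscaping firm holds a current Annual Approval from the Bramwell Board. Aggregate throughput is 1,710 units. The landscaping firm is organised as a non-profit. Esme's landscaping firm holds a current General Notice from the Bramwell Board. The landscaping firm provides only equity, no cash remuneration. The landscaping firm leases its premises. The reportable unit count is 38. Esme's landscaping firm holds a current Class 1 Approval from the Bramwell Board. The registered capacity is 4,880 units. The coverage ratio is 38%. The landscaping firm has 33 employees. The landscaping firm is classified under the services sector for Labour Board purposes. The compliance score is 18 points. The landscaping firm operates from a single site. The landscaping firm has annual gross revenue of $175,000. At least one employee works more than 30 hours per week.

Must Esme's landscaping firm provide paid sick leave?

All of (a)'s requirements are met (annual gross revenue is $175,000, under the $210,000 limit; a current Tier 2 Certificate is held; remuneration is equity-only). Turning to paragraph (f): (f) operates against (a): at least one employee exceeds 30 hours/week. So (a) is unavailable.
Exception (b) does not apply: the registered capacity is 4,880 units, not under 4,880 units.
All of (c)'s requirements are met (a current General Notice is held; the employer is a non-profit). But: (g) operates — a current Annual Approval is held. (h), which would lift (g), is inapplicable — the reference index is 547, not under 522. Exception (c) does not apply.
Exception (d) requires that the coverage ratio is no less than 41%; but the coverage ratio is 38%, short of 41%, so (d) is unavailable.
Exception (e) is satisfied on its face — the employer's headcount is 33, under the 34 limit; the reportable unit count is 38, less than the 39 limit; the employer operates from a single site. However, paragraphs (n)–(o) must be considered: (n) is engaged — a current Category G Declaration is held. (o), which would lift (n), is inapplicable — aggregate throughput is 1,710 units, not below 1,360 units. (e) is therefore removed.
No exception applies. The general rule governs.

Yes — Esme's landscaping firm must provide paid sick leave.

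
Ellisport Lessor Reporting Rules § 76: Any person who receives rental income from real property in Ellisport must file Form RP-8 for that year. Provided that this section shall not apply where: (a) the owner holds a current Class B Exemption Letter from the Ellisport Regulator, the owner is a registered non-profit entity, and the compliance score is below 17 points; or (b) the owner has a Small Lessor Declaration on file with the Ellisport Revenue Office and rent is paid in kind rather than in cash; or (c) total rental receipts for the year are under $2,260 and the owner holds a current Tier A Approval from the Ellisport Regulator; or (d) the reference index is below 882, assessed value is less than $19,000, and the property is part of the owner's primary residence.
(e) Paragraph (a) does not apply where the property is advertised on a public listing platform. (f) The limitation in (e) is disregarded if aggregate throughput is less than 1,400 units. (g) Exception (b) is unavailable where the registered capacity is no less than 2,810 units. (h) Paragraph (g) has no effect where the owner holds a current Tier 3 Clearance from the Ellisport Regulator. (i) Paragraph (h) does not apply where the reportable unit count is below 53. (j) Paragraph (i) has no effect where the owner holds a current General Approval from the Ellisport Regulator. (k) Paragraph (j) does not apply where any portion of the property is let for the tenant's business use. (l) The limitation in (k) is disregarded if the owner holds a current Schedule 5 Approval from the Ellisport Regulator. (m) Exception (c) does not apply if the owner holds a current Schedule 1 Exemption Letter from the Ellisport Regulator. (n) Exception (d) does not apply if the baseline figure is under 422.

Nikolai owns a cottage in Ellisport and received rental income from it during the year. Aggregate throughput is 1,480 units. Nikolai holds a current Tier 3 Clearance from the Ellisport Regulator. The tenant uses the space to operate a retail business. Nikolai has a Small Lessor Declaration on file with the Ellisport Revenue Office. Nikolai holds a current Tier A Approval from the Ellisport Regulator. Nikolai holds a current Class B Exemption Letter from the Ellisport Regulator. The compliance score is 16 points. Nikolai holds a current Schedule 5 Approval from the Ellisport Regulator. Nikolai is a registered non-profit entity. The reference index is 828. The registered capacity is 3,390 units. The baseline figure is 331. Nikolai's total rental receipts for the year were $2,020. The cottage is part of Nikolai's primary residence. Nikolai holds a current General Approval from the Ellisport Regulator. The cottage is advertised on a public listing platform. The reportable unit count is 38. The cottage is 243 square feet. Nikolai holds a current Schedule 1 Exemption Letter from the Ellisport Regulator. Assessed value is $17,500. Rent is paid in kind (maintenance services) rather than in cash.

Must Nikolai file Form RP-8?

No — exception (b) applies; Nikolai is not required to file Form RP-8.

Exception (a): a current Class B Exemption Letter is held; Nikolai is a registered non-profit; the compliance score is 16 points, below the 17 points limit — every condition holds. But applying paragraphs (e)–(f): (e) applies — the property is publicly advertised. (f), which would lift (e), is inapplicable — aggregate throughput is 1,480 units, not less than 1,400 units. So (a) is unavailable.
All of (b)'s requirements are met (a Small Lessor Declaration is on file; rent is paid in kind). Applying paragraphs (g)–(l): (g) would limit (b) — the registered capacity is 3,390 units, meeting the 2,810 units threshold — but (h) sets (g) aside: (h) operates against (g): a current Tier 3 Clearance is held. (i) would limit (h) — the reportable unit count is 38, below the 53 limit — but (j) sets (i) aside: (j) applies — a current General Approval is held. (k) applies (the space is let for business use), but is displaced by (l): (l) is triggered — a current Schedule 5 Approval is held. So (b) applies.
All of (c)'s requirements are met (total rental receipts for the year are $2,020, under the $2,260 limit; a current Tier A Approval is held). But applying paragraph (m): (m) applies — a current Schedule 1 Exemption Letter is held. So (c) is unavailable.
Exception (d): the reference index is 828, below the 882 limit; assessed value is $17,500, less than the $19,000 limit; the cottage is part of the primary residence — every condition holds. However, paragraph (n) must be considered: (n) operates — the baseline figure is 331, under the 422 limit. So (d) is unavailable.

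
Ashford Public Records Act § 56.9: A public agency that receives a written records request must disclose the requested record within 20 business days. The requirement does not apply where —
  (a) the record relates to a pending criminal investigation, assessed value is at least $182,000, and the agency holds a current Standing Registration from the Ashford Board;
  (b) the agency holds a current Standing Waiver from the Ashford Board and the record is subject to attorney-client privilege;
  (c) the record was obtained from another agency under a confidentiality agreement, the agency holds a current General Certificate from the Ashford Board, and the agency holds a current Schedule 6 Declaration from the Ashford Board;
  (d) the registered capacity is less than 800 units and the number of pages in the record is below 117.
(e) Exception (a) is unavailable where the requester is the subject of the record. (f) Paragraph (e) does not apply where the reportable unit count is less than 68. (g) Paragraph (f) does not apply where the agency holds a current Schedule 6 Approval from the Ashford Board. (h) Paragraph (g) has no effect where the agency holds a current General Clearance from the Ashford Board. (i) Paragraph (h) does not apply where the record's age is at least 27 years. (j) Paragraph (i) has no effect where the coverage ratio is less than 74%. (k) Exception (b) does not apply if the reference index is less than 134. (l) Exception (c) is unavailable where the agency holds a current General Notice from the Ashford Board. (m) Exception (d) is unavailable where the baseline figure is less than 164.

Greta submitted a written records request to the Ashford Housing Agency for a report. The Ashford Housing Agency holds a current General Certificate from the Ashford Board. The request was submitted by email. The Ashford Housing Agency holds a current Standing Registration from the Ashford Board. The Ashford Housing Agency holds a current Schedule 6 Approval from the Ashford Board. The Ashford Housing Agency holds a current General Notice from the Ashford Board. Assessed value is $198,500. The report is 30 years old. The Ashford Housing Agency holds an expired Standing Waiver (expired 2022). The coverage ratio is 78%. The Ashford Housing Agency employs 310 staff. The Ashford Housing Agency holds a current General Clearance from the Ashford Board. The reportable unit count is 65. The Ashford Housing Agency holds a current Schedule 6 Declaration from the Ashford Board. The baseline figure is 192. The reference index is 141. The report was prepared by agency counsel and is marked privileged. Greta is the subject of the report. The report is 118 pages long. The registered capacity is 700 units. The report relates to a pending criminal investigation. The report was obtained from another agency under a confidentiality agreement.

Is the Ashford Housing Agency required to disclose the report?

Yes — the Ashford Housing Agency must disclose the report.

Exception (a)'s conditions are all satisfied: the report relates to a pending investigation; assessed value is $198,500, meeting the $182,000 threshold; a current Standing Registration is held. However, paragraphs (e)–(j) must be considered: (e) is triggered — Greta is the subject of the report. (f) would limit (e) — the reportable unit count is 65, less than the 68 limit — but (g) sets (f) aside: (g) applies — a current Schedule 6 Approval is held. (h) applies (a current General Clearance is held), but is displaced by (i): (i) is triggered — the record's age is 30 years, meeting the 27 years threshold. (j) is not engaged (the coverage ratio is 78%, not less than 74%), so (i) stands. So (a) is unavailable.
Exception (b) fails — the Standing Waiver is not current.
Exception (c): the report was obtained under a confidentiality agreement; a current General Certificate is held; a current Schedule 6 Declaration is held — every condition holds. Turning to paragraph (l): (l) is engaged — a current General Notice is held. (c) is therefore removed.
Exception (d) fails — the number of pages in the record is 118, not below 117.
No exception applies. The general rule governs.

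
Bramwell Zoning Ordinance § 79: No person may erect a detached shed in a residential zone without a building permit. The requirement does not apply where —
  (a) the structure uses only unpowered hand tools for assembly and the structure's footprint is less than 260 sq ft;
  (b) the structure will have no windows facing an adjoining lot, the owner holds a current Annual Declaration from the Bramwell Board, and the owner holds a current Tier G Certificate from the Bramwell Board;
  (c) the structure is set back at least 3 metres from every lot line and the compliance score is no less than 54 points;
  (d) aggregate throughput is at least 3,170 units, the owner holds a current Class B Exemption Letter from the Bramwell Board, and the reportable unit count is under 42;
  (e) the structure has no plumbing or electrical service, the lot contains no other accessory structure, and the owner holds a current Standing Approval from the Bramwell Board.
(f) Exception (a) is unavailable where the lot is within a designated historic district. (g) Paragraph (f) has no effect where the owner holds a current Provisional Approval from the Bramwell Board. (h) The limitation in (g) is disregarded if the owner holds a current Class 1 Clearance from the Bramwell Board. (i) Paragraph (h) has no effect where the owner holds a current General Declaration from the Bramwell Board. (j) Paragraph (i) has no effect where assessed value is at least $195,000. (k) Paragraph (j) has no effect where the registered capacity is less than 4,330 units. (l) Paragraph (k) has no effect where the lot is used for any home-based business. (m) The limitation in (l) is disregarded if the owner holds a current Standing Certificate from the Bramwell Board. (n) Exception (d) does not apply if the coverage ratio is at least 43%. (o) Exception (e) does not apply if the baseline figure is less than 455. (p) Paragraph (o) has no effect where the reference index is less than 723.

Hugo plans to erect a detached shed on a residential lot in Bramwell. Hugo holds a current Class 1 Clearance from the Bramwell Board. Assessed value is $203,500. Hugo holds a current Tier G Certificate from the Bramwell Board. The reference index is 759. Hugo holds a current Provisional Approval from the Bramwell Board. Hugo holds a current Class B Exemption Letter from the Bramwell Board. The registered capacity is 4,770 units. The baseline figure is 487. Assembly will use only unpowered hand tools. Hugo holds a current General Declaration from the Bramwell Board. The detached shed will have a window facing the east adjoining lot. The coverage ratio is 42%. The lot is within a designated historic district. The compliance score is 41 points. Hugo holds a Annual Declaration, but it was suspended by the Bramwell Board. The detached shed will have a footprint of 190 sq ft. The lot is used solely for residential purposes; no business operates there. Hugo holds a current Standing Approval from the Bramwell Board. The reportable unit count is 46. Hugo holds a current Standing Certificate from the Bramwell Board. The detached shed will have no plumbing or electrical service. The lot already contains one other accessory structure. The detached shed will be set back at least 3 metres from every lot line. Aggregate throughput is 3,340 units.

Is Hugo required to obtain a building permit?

All of (a)'s requirements are met (assembly uses only hand tools; the structure's footprint is 190 sq ft, less than the 260 sq ft limit). But applying paragraphs (f)–(m): (f) operates against (a): the lot is in a historic district. (g) is triggered (a current Provisional Approval is held), but yields to (h): (h) is engaged — a current Class 1 Clearance is held. (i) would limit (h) — a current General Declaration is held — but (j) sets (i) aside: (j) is engaged — assessed value is $203,500, meeting the $195,000 threshold. (k), which would lift (j), does not operate here — the registered capacity is 4,770 units, not less than 4,330 units. (a) is therefore removed.
Exception (b) requires that the structure will have no windows facing an adjoining lot; but a window faces an adjoining lot, so (b) is unavailable.
Exception (c) fails — the compliance score is 41 points, short of 54 points.
Exception (d) does not apply: the reportable unit count is 46, not under 42.
Exception (e) does not apply: the lot already has another accessory structure.
No exception displaces § 79.

Yes — Hugo must obtain a building permit.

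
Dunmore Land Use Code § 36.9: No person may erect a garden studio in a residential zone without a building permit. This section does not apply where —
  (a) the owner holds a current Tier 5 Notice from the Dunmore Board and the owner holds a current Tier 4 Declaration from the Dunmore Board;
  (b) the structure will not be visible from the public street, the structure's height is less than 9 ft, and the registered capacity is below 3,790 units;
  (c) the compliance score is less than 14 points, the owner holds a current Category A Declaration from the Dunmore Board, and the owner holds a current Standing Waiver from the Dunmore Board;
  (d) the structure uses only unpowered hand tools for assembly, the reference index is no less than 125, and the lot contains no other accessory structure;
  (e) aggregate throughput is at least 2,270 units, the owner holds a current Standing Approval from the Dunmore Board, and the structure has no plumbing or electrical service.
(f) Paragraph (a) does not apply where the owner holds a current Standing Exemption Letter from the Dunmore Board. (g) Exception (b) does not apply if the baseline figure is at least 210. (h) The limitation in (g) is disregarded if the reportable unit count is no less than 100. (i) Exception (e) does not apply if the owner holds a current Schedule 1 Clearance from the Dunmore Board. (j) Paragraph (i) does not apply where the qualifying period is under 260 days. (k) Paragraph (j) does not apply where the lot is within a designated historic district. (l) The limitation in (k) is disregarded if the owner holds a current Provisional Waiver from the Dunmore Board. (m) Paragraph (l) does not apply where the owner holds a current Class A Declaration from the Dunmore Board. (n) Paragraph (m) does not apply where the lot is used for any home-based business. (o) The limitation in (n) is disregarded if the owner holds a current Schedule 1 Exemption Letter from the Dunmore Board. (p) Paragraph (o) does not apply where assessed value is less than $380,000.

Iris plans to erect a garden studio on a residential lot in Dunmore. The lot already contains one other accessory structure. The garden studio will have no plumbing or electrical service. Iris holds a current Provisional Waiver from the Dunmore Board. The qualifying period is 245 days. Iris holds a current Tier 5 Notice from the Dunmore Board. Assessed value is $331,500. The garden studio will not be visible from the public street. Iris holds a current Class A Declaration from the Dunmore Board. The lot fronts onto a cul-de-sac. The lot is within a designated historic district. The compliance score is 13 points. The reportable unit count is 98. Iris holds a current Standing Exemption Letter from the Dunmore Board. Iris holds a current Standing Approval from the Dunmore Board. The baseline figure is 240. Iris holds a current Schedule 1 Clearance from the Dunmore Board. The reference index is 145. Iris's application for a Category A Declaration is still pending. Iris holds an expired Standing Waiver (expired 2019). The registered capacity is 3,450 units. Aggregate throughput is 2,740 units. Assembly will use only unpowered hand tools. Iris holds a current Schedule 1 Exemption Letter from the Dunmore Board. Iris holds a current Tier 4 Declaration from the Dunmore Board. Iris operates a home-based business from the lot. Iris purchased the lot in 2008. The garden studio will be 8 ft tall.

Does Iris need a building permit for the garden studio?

All of (a)'s requirements are met (a current Tier 5 Notice is held; a current Tier 4 Declaration is held). However, paragraph (f) must be considered: (f) operates against (a): a current Standing Exemption Letter is held. So (a) is unavailable.
All of (b)'s requirements are met (the structure will not be visible from the street; the structure's height is 8 ft, less than the 9 ft limit; the registered capacity is 3,450 units, below the 3,790 units limit). Turning to paragraphs (g)–(h): (g) operates against (b): the baseline figure is 240, meeting the 210 threshold. (h) is inapplicable (the reportable unit count is 98, short of 100), so (g) stands. (b) is therefore removed.
Exception (c) does not apply: the Category A Declaration is not current.
Exception (d) does not apply: the lot already has another accessory structure.
Exception (e) is satisfied on its face — aggregate throughput is 2,740 units, meeting the 2,270 units threshold; a current Standing Approval is held; there is no plumbing or electrical service. Considering the limiting provisions: (i) would limit (e) — a current Schedule 1 Clearance is held — but (j) sets (i) aside: (j) operates against (i): the qualifying period is 245 days, under the 260 days limit. (k) is triggered (the lot is in a historic district), but is displaced by (l): (l) operates — a current Provisional Waiver is held. (m) applies (a current Class A Declaration is held), but is displaced by (n): (n) is engaged — a home-based business operates on the lot. (o) is triggered (a current Schedule 1 Exemption Letter is held), but is overridden by (p): (p) operates against (o): assessed value is $331,500, less than the $380,000 limit. So (e) applies.

No — exception (e) applies; Iris does not need a building permit.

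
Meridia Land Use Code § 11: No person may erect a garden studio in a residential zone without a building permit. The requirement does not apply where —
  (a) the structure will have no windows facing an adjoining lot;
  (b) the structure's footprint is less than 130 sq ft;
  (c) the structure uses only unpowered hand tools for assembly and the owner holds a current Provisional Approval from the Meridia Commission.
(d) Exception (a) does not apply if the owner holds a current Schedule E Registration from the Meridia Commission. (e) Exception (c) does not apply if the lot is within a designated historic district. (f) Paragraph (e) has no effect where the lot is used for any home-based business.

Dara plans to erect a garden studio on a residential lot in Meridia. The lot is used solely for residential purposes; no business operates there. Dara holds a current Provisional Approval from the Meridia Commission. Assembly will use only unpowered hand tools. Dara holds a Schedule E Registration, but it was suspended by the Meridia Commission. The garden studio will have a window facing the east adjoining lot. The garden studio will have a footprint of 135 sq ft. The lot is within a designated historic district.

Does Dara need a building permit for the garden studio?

Yes — Dara must obtain a building permit.

Exception (a) fails — a window faces an adjoining lot.
Exception (b) requires that the structure's footprint is less than 130 sq ft; but the structure's footprint is 135 sq ft, not less than 130 sq ft, so (b) is unavailable.
Exception (c)'s conditions are all satisfied: assembly uses only hand tools; a current Provisional Approval is held. But applying paragraphs (e)–(f): (e) operates against (c): the lot is in a historic district. (f), which would lift (e), is inapplicable — the lot is solely residential. So (c) is unavailable.
Every exception is unavailable, so the rule governs.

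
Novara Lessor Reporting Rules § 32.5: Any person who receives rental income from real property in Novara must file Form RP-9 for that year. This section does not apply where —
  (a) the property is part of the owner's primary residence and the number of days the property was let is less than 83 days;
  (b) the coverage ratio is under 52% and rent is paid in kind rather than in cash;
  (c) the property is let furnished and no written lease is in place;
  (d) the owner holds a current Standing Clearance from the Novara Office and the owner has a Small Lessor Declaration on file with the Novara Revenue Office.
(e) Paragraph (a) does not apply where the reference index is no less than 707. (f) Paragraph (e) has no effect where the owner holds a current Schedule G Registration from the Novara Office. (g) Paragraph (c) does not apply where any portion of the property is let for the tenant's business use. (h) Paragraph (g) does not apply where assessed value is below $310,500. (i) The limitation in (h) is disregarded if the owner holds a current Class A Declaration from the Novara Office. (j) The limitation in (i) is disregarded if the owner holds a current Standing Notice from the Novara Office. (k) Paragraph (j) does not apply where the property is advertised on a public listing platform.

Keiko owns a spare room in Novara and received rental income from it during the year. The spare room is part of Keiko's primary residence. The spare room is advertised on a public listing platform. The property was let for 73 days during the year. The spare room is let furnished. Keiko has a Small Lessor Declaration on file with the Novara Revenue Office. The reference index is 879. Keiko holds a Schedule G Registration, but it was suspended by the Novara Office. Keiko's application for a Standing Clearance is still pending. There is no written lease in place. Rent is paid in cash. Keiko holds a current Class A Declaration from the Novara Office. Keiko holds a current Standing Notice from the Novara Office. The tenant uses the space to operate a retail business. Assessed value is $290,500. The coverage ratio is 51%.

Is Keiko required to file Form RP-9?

All of (a)'s requirements are met (the spare room is part of the primary residence; the number of days the property was let is 73 days, less than the 83 days limit). But: (e) operates against (a): the reference index is 879, meeting the 707 threshold. (f) is inapplicable (there is no Schedule G Registration in force), so (e) stands. Exception (a) does not apply.
Exception (b) fails — rent is paid in cash.
Exception (c) is satisfied on its face — the property is let furnished; there is no written lease. Turning to paragraphs (g)–(k): (g) operates against (c): the space is let for business use. (h) would limit (g) — assessed value is $290,500, below the $310,500 limit — but (i) sets (h) aside: (i) operates against (h): a current Class A Declaration is held. (j) would limit (i) — a current Standing Notice is held — but (k) sets (j) aside: (k) operates — the property is publicly advertised. Exception (c) does not apply.
Exception (d) requires that the owner holds a current Standing Clearance from the Novara Office; but the Standing Clearance is not current, so (d) is unavailable.
None of the exceptions is available; § 32.5 applies in full.

Yes — Keiko must file Form RP-9.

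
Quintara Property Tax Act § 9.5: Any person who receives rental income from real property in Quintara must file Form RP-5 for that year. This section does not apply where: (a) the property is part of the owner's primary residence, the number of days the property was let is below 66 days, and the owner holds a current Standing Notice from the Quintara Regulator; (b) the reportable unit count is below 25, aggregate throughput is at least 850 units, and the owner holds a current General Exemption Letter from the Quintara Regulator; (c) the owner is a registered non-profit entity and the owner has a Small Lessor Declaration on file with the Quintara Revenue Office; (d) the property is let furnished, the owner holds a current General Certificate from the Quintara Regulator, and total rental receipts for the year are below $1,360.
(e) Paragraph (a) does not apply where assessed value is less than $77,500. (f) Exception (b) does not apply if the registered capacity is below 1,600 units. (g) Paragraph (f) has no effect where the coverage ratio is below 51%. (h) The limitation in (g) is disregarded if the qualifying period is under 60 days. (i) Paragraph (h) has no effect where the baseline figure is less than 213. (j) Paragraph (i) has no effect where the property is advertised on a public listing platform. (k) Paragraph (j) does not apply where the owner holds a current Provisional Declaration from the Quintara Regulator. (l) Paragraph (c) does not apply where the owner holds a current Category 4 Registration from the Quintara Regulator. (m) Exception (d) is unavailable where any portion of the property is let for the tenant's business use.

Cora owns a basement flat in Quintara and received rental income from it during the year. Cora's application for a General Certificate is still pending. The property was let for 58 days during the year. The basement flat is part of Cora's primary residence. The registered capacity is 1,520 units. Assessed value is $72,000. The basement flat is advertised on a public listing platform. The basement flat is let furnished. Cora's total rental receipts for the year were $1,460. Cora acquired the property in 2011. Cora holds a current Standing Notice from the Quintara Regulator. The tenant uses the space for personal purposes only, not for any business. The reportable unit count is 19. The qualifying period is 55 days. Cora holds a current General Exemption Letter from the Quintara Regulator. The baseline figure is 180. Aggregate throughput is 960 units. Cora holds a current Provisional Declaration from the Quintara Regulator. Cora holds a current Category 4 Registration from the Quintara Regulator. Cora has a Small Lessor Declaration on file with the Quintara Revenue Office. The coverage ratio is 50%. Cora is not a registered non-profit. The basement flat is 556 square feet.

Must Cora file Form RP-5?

No — exception (b) applies; Cora is not required to file Form RP-5.

All of (a)'s requirements are met (the basement flat is part of the primary residence; the number of days the property was let is 58 days, below the 66 days limit; a current Standing Notice is held). But applying paragraph (e): (e) operates against (a): assessed value is $72,000, less than the $77,500 limit. (a) is therefore removed.
Exception (b) is satisfied on its face — the reportable unit count is 19, below the 25 limit; aggregate throughput is 960 units, meeting the 850 units threshold; a current General Exemption Letter is held. Applying paragraphs (f)–(k): (f) is engaged (the registered capacity is 1,520 units, below the 1,600 units limit), but yields to (g): (g) operates — the coverage ratio is 50%, below the 51% limit. (h) is triggered (the qualifying period is 55 days, under the 60 days limit), but yields to (i): (i) operates against (h): the baseline figure is 180, less than the 213 limit. (j) would limit (i) — the property is publicly advertised — but (k) sets (j) aside: (k) operates — a current Provisional Declaration is held. So (b) applies.
Exception (c) fails — Cora is not a registered non-profit.
Exception (d) fails — there is no General Certificate in force.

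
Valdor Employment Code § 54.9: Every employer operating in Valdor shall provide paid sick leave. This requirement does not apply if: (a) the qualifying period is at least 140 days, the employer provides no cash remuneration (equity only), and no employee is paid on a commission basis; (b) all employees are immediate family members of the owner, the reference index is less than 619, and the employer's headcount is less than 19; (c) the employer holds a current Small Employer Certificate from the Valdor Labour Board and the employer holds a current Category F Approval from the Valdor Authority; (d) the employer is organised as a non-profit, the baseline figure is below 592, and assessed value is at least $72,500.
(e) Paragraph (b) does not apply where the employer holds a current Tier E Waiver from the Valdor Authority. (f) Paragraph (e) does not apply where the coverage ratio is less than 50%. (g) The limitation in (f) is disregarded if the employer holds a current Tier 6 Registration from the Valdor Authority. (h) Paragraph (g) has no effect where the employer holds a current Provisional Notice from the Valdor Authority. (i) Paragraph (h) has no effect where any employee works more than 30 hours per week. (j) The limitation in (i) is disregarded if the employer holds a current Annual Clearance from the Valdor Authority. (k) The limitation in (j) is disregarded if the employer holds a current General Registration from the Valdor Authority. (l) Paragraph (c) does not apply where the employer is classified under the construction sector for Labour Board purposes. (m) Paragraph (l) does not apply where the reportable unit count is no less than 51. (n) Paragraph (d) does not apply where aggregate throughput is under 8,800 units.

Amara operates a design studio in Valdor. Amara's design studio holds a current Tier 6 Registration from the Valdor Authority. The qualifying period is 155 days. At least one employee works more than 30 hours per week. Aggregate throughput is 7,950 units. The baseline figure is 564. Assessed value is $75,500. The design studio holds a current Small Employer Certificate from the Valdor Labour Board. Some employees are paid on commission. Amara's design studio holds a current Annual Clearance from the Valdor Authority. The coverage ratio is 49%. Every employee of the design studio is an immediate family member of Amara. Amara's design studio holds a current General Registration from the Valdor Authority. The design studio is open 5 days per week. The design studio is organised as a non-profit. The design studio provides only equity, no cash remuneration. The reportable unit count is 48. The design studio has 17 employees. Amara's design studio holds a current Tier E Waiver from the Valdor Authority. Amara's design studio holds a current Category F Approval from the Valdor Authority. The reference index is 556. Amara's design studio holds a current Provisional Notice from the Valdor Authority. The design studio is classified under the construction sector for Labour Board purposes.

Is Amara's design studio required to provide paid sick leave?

Yes — Amara's design studio must provide paid sick leave.

Exception (a) fails — some employees are paid on commission.
Exception (b)'s conditions are all satisfied: every employee is an immediate family member; the reference index is 556, less than the 619 limit; the employer's headcount is 17, less than the 19 limit. But: (e) is engaged — a current Tier E Waiver is held. (f) would limit (e) — the coverage ratio is 49%, less than the 50% limit — but (g) sets (f) aside: (g) operates against (f): a current Tier 6 Registration is held. (h) is triggered (a current Provisional Notice is held), but is itself disapplied by (i): (i) is engaged — at least one employee exceeds 30 hours/week. (j) is triggered (a current Annual Clearance is held), but is itself disapplied by (k): (k) applies — a current General Registration is held. So (b) is unavailable.
Exception (c): a current Small Employer Certificate is held; a current Category F Approval is held — every condition holds. But: (l) operates against (c): the design studio is classified under the construction sector. (m), which would lift (l), is not triggered — the reportable unit count is 48, short of 51. (c) is therefore removed.
All of (d)'s requirements are met (the employer is a non-profit; the baseline figure is 564, below the 592 limit; assessed value is $75,500, meeting the $72,500 threshold). Turning to paragraph (n): (n) applies — aggregate throughput is 7,950 units, under the 8,800 units limit. Exception (d) does not apply.
No exception displaces § 54.9.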